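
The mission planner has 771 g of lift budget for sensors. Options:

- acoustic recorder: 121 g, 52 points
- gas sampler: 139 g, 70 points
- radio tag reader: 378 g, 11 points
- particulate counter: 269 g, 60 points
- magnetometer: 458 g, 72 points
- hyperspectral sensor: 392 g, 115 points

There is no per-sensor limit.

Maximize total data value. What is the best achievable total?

350

Ranking by ratio (data value/g): gas sampler 0.50, acoustic recorder 0.43, hyperspectral sensor 0.29.
Taking 5×gas sampler: 695 g used, 350 in data value.
Nothing else within 771 g beats 350.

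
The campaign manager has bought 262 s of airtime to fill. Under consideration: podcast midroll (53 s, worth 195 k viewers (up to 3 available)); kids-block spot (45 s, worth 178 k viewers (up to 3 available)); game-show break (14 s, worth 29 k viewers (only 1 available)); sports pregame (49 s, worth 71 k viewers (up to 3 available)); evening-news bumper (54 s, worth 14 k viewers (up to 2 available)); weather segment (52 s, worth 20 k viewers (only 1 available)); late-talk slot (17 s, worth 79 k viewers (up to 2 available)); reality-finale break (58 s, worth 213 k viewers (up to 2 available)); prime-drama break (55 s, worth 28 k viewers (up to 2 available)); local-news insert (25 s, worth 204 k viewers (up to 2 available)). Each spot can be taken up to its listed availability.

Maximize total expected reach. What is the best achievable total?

1234

By expected reach per s: local-news insert 8.16, late-talk slot 4.65, kids-block spot 3.96 lead.
A density-first pass picks 3×kids-block spot + game-show break + 2×late-talk slot + 2×local-news insert — 1129 at 233 s.
Dropping game-show break and late-talk slot frees 31 s; slotting in reality-finale break (58 s) lifts the total to 1234 at 260 s.
Nothing else within 262 s beats 1234.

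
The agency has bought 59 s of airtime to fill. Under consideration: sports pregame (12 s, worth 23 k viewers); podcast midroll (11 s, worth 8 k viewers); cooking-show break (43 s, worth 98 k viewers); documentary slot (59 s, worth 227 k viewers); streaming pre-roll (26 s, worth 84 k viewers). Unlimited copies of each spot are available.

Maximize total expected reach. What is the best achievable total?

227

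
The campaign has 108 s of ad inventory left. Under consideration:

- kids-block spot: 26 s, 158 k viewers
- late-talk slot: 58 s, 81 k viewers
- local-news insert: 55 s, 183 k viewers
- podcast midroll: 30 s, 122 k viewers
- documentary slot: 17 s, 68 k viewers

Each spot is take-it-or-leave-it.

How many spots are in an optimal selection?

Optimal total is 409.
For example kids-block spot + local-news insert + documentary slot achieves it, using 98 s.
All optima have 3 spots.

3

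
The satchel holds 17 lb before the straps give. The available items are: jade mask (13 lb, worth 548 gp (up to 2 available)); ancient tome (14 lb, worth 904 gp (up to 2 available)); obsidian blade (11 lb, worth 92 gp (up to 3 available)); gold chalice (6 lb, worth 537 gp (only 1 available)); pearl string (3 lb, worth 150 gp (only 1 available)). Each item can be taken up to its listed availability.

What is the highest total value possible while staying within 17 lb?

Filling by ratio: gold chalice + pearl string for 687, with 8 lb left unused.
The 6 lb tied up in gold chalice is better spent on ancient tome — total rises to 1054 (17 lb).
No other feasible combination exceeds 1054.

1054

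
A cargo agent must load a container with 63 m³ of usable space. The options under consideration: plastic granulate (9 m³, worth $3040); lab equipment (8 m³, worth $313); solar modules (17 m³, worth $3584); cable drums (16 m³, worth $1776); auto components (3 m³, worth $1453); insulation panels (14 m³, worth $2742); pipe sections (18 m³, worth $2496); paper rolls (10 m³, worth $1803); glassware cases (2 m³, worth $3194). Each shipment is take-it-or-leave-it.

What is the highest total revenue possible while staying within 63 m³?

16509

Greedy by ratio would take plastic granulate + lab equipment + solar modules + auto components + insulation panels + paper rolls + glassware cases: 63 m³ used, total 16129.
Replace lab equipment and paper rolls with pipe sections: the trade gains 380 net, giving 16509 at 63 m³.
No other feasible combination exceeds 16509.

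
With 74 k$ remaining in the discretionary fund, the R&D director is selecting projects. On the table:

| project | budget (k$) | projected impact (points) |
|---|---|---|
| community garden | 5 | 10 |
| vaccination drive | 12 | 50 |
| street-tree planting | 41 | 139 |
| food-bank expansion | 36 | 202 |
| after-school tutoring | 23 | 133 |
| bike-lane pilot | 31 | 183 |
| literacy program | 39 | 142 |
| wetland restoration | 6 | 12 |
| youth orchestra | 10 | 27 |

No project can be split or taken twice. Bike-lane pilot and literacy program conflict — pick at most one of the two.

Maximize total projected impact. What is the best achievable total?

397

Greedy by ratio would take community garden + vaccination drive + after-school tutoring + bike-lane pilot: 71 k$ used, total 376.
A better packing is food-bank expansion + bike-lane pilot + wetland restoration: 73 k$, total 397.
Every other selection either busts 74 k$ or breaks a pairing rule or fails to beat 397.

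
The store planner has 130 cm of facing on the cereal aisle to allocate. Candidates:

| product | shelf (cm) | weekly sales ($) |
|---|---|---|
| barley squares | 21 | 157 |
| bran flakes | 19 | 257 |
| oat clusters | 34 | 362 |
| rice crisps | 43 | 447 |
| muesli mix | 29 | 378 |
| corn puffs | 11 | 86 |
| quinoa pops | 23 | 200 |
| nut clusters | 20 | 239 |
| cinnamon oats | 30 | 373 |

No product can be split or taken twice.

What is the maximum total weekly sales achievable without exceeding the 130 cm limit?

1490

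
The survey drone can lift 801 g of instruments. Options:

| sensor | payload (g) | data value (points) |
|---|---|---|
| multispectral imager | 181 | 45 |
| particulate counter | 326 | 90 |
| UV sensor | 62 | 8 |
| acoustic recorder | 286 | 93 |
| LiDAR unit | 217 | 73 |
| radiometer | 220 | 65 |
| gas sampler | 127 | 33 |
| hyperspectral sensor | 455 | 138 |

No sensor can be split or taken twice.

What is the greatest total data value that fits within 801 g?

A density-first pass picks UV sensor + acoustic recorder + LiDAR unit + radiometer — 239 at 785 g.
But LiDAR unit + gas sampler + hyperspectral sensor fits in 799 g and reaches 244.
Runner-up UV sensor + acoustic recorder + LiDAR unit + radiometer tops out at 239.

244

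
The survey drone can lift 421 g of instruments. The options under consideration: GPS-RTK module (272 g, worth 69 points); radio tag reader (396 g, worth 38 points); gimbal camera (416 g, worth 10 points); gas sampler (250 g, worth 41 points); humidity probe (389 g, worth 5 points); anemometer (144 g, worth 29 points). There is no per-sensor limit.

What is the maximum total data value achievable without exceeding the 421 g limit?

Density check — GPS-RTK module 0.25, anemometer 0.20, gas sampler 0.16, radio tag reader 0.10 are the best per g.
Best packing: GPS-RTK module + anemometer — 416 g, 98 total.

98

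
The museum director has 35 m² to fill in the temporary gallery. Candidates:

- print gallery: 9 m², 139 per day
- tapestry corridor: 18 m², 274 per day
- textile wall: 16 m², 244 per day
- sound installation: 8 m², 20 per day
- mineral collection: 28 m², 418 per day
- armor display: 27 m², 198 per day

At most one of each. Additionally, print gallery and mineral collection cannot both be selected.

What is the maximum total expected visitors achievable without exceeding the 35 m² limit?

A density-first pass picks print gallery + textile wall + sound installation — 403 at 33 m².
Replace print gallery and sound installation with tapestry corridor: the trade gains 115 net, giving 518 at 34 m².
Nothing else feasible within 35 m² beats 518.

518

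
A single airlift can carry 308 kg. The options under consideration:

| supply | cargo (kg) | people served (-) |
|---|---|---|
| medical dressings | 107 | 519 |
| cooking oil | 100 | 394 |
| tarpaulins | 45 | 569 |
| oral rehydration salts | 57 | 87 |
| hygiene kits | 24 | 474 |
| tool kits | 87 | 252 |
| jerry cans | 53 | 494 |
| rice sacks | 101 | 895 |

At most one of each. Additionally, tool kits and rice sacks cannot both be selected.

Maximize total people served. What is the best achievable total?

Tarpaulins + oral rehydration salts + hygiene kits + jerry cans + rice sacks uses 280 of the 308 kg and totals 2519.

2519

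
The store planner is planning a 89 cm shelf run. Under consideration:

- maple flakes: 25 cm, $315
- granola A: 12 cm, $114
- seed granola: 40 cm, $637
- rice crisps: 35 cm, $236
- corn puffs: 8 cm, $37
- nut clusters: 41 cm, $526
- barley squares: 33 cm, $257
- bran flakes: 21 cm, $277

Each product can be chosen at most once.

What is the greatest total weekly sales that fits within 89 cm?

Maple flakes + seed granola + bran flakes uses 86 of the 89 cm and totals 1229.
Nothing else within 89 cm beats 1229.

1229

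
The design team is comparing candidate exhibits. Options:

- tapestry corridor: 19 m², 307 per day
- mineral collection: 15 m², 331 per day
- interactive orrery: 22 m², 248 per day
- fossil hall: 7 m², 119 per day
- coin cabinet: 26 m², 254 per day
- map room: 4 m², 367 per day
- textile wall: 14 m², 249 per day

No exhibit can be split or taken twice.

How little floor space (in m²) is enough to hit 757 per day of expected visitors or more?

26

Need the lightest bundle worth ≥ 757.
Taking mineral collection + fossil hall + map room gives 817 (≥ 757) for 26 m².
Below 26 m² the best achievable stays under 757.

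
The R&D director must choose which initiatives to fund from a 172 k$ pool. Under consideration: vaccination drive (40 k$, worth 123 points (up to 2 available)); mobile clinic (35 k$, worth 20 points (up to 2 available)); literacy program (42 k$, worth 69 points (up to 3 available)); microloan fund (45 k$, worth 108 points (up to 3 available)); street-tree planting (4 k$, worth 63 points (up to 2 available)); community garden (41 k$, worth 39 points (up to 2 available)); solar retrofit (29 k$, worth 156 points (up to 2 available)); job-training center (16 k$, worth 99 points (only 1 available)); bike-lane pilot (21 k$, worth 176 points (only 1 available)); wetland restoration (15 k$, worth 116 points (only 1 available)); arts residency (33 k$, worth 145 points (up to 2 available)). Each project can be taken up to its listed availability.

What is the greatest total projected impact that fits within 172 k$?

1020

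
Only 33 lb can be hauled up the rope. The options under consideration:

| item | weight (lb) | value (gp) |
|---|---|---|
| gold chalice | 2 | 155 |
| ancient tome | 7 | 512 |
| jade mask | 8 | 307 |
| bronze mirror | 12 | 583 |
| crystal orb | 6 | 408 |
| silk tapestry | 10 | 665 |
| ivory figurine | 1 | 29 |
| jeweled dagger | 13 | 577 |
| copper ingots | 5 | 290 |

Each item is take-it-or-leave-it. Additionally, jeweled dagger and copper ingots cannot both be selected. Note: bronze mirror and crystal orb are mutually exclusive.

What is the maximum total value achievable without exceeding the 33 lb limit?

2059

Taking gold chalice + ancient tome + crystal orb + silk tapestry + ivory figurine + copper ingots: 31 lb used, 2059 in value.
Next best is gold chalice + ancient tome + jade mask + crystal orb + silk tapestry at 2047 (33 lb) — short by 12.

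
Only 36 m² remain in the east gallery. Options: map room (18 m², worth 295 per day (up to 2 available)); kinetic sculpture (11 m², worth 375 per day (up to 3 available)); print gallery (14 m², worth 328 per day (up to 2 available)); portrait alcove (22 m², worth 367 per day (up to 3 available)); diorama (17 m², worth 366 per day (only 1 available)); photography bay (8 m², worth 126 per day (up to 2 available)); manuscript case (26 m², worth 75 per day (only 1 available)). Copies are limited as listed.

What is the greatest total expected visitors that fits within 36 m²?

1125

3×kinetic sculpture uses 33 of the 36 m² and totals 1125.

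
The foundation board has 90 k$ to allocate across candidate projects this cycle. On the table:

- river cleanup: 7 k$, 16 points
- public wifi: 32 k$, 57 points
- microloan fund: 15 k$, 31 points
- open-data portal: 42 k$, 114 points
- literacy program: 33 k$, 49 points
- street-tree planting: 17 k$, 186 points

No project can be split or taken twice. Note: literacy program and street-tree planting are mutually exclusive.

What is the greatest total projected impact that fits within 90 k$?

347

River cleanup + microloan fund + open-data portal + street-tree planting uses 81 of the 90 k$ and totals 347.
Runner-up microloan fund + open-data portal + street-tree planting tops out at 331.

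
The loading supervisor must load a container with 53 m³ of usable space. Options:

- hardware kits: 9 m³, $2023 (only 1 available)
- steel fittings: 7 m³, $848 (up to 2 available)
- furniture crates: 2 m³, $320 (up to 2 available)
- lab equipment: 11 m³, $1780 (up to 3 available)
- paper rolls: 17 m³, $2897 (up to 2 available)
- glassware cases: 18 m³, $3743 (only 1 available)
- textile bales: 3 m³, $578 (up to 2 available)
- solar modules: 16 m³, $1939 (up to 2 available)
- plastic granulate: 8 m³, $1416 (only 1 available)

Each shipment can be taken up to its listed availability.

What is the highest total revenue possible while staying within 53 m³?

10180

Density check — hardware kits 224.78, glassware cases 207.94, textile bales 192.67, plastic granulate 177.00 are the best per m³.
A density-first pass picks hardware kits + lab equipment + glassware cases + 2×textile bales + plastic granulate — 10118 at 52 m³.
Dropping textile bales frees 3 m³; slotting in 2×furniture crates (4 m³) lifts the total to 10180 at 53 m³.
Every other selection either busts 53 m³ or exceeds an availability limit or fails to beat 10180.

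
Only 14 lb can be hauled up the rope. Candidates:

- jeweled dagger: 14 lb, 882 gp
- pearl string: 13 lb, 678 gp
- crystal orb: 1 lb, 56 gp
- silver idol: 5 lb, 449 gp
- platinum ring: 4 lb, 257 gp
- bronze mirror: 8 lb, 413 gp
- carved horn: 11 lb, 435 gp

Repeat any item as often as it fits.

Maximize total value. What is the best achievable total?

1155

Taking 2×silver idol + platinum ring: 14 lb used, 1155 in value.
Nothing else within 14 lb beats 1155.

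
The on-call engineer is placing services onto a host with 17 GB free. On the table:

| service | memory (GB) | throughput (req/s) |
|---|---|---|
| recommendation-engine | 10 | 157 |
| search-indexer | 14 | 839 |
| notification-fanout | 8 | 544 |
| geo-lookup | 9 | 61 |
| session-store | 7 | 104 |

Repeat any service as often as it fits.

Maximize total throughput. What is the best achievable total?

1088

Density check — notification-fanout 68.00, search-indexer 59.93, recommendation-engine 15.70, session-store 14.86 are the best per GB.
Best packing: 2×notification-fanout — 16 GB, 1088 total.
Nothing else within 17 GB beats 1088.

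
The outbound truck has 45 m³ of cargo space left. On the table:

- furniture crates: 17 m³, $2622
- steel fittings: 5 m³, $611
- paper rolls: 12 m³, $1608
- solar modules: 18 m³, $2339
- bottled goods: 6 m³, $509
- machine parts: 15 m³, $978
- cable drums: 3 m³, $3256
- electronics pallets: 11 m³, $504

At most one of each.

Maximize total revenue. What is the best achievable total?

8828

Filling by ratio: furniture crates + steel fittings + paper rolls + bottled goods + cable drums for 8606, with 2 m³ left unused.
Replace paper rolls and bottled goods with solar modules: the trade gains 222 net, giving 8828 at 43 m³.
Nothing else within 45 m³ beats 8828.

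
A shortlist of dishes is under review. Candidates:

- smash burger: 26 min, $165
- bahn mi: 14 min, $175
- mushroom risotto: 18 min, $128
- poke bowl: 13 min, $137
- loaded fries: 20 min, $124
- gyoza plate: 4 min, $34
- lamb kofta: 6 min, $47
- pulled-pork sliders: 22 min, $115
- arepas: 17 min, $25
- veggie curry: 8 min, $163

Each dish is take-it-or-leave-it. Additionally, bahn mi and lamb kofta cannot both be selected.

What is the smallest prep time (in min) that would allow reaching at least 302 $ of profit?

22

Look for the lowest-prep combination reaching 302.
Taking bahn mi + veggie curry gives 338 (≥ 302) for 22 min.
No combination under 22 min hits 302.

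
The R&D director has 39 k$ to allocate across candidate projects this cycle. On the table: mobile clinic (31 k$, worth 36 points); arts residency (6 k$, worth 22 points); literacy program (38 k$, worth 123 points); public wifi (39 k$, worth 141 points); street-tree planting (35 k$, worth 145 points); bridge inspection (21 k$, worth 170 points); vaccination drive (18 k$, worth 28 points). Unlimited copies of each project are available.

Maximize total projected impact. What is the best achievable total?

Best packing: 3×arts residency + bridge inspection — 39 k$, 236 total.

236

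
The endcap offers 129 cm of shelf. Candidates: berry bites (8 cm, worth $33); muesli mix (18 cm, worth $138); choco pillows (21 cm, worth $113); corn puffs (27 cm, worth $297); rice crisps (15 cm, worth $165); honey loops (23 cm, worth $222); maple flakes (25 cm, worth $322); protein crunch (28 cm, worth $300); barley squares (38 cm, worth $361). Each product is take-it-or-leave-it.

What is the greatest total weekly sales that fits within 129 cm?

1370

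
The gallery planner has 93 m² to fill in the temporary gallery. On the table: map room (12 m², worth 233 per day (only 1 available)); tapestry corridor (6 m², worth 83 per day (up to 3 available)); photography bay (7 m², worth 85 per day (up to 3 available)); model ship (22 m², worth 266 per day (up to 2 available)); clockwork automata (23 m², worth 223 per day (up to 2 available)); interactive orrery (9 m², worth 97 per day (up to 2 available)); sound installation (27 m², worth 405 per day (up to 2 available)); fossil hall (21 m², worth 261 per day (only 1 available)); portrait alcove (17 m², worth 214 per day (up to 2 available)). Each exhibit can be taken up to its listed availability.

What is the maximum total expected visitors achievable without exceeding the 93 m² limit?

Greedy by ratio would take map room + 3×tapestry corridor + photography bay + 2×sound installation: 91 m² used, total 1377.
Dropping photography bay frees 7 m²; slotting in interactive orrery (9 m²) lifts the total to 1389 at 93 m².

1389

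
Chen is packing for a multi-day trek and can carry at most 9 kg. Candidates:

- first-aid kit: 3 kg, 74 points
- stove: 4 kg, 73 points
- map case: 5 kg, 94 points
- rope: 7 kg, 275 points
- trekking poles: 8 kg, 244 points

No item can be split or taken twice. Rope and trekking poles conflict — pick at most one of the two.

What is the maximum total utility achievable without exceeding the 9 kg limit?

275

The ratio ordering already packs tightly: rope, 7 kg, 275.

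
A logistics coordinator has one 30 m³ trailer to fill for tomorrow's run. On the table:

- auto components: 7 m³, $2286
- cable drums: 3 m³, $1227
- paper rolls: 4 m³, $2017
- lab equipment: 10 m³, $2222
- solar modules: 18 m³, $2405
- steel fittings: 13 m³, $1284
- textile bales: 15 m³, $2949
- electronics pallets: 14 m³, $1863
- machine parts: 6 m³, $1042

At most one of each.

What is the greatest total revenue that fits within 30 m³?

The ratio ordering already packs tightly: auto components + cable drums + paper rolls + lab equipment + machine parts, 30 m³, 8794.
Every other selection either busts 30 m³ or fails to beat 8794.

8794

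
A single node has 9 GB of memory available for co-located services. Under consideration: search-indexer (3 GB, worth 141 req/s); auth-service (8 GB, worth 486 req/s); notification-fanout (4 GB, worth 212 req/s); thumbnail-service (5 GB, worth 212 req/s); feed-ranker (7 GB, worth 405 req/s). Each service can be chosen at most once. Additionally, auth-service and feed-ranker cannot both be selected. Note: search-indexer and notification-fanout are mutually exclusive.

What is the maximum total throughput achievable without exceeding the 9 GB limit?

486

Best packing: auth-service — 8 GB, 486 total.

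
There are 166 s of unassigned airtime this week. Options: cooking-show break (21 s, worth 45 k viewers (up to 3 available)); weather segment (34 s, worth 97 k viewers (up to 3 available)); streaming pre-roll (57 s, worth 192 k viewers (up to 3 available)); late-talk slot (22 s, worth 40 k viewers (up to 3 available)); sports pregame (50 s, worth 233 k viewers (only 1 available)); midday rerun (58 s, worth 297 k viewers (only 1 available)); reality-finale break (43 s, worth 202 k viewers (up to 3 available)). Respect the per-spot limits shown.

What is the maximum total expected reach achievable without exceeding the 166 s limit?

Ranking by ratio (expected reach/s): midday rerun 5.12, reality-finale break 4.70, sports pregame 4.66, streaming pre-roll 3.37.
Best packing: cooking-show break + midday rerun + 2×reality-finale break — 165 s, 746 total.
No other feasible combination exceeds 746.

746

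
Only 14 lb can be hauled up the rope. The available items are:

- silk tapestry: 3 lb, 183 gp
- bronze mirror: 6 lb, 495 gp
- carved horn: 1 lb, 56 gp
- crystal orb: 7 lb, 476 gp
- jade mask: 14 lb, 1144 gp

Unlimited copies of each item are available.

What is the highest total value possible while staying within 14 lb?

Taking the top-ratio items first gives 2×bronze mirror + 2×carved horn for 1102 (14 lb).
Dropping 2×bronze mirror and 2×carved horn frees 14 lb; slotting in jade mask (14 lb) lifts the total to 1144 at 14 lb.
Every other selection either busts 14 lb or fails to beat 1144.

1144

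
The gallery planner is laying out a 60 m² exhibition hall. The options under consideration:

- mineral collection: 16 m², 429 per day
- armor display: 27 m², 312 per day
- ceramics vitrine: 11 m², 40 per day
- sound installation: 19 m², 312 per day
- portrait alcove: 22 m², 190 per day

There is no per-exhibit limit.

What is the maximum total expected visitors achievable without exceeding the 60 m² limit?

1327

3×mineral collection + ceramics vitrine uses 59 of the 60 m² and totals 1327.
The spare 1 m² is too small for any remaining exhibit, and no exchange beats 1327.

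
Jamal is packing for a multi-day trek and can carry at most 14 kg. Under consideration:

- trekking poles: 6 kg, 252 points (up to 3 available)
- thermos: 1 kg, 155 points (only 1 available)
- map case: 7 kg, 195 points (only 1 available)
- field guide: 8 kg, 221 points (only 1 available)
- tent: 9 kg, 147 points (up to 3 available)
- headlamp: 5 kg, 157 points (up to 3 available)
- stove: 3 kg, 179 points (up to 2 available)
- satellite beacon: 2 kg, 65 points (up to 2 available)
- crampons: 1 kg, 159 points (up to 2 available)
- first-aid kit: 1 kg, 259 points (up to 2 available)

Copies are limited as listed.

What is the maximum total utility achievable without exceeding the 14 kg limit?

1422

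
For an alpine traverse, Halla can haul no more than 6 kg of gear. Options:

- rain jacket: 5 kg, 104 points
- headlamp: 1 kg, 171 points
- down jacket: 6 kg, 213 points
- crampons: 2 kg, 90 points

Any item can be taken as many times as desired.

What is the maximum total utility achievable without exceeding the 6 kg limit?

1026

Taking 6×headlamp: 6 kg used, 1026 in utility.
Every other selection either busts 6 kg or fails to beat 1026.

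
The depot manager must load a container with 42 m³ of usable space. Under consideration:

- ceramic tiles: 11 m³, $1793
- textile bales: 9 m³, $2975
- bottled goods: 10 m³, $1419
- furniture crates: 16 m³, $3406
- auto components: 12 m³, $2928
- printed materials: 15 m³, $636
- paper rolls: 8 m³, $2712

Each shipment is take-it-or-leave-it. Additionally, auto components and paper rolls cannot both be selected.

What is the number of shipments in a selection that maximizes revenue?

3

Optimal total is 9309.
textile bales + furniture crates + auto components hits 9309 at 37 m³.
Every optimal selection uses 3 shipments.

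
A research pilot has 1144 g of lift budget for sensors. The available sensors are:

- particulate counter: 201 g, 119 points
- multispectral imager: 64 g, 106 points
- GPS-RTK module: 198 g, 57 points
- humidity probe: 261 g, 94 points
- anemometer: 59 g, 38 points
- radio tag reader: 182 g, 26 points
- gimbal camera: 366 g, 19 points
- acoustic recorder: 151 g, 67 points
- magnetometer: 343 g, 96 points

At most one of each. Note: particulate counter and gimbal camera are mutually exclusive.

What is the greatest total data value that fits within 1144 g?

520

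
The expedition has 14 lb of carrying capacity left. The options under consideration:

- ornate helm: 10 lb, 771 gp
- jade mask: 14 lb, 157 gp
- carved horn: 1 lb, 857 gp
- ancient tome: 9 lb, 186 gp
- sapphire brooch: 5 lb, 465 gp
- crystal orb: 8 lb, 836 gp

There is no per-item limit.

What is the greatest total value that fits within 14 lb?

Taking 14×carved horn: 14 lb used, 11998 in value.
That's the maximum — no swap from here does better than 11998.

11998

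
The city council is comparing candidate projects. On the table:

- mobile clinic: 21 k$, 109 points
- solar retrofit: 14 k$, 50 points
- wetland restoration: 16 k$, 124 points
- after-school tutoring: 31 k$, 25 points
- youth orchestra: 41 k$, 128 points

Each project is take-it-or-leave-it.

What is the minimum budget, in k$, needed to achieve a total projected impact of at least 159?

Look for the lowest-budget combination reaching 159.
solar retrofit + wetland restoration reaches 174 using 30 k$.
Any bundle with less than 30 k$ falls short of 159.

30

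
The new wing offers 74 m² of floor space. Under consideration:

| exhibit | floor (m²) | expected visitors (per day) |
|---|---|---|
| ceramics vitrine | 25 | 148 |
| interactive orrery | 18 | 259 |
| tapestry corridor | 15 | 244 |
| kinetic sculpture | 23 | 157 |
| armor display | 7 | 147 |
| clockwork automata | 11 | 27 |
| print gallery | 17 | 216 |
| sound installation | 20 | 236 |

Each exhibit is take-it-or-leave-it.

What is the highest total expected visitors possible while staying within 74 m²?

955

The ratio heuristic lands on interactive orrery + tapestry corridor + armor display + clockwork automata + print gallery (893) but leaves 6 m² idle.
The 18 m² tied up in armor display and clockwork automata is better spent on sound installation — total rises to 955 (70 m²).
Runner-up interactive orrery + tapestry corridor + armor display + clockwork automata + sound installation tops out at 913.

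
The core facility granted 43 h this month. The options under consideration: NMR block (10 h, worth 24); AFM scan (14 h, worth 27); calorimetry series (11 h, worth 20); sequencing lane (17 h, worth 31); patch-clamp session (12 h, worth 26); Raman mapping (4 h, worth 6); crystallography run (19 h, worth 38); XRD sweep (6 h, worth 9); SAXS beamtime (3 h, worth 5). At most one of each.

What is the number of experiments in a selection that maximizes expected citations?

Best achievable expected citations is 89.
NMR block + AFM scan + crystallography run hits 89 at 43 h.
All optima have 3 experiments.

3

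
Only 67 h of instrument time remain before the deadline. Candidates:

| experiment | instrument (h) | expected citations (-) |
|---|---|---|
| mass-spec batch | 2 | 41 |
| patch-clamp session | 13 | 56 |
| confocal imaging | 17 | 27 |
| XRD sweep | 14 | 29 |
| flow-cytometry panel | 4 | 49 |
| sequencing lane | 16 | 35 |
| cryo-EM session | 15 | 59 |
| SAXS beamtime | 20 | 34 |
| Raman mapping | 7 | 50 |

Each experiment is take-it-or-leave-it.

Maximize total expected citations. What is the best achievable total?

290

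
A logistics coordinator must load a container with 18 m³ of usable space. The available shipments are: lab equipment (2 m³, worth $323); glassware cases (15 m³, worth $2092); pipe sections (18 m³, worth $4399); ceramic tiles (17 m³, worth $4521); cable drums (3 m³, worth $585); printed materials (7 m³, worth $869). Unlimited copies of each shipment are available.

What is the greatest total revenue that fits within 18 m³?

Ceramic tiles uses 17 of the 18 m³ and totals 4521.

4521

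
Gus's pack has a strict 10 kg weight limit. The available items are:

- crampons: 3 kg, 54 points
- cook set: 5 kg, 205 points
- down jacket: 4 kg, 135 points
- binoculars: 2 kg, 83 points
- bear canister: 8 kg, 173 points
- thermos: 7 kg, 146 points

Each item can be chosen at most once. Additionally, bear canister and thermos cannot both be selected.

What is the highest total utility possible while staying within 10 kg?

Density check — binoculars 41.50, cook set 41.00, down jacket 33.75, bear canister 21.62 are the best per kg.
The ratio ordering already packs tightly: crampons + cook set + binoculars, 10 kg, 342.

342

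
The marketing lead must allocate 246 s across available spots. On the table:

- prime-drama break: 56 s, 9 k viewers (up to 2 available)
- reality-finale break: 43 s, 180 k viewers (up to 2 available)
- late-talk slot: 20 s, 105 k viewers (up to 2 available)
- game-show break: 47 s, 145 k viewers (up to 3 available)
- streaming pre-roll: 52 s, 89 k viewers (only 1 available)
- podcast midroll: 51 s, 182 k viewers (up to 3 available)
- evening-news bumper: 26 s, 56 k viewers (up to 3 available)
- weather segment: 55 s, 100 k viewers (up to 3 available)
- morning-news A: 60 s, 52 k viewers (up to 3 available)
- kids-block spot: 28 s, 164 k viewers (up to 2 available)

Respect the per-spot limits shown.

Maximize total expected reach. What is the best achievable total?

Greedy by ratio would take 2×reality-finale break + 2×late-talk slot + podcast midroll + 2×kids-block spot: 233 s used, total 1080.
Dropping reality-finale break frees 43 s; slotting in podcast midroll (51 s) lifts the total to 1082 at 241 s.
Every other selection either busts 246 s or exceeds an availability limit or fails to beat 1082.

1082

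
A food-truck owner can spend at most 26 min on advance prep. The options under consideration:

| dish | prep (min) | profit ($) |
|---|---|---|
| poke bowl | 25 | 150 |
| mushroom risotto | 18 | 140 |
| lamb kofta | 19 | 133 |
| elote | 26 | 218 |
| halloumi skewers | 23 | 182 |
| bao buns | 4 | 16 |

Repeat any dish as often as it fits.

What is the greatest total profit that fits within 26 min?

Taking elote: 26 min used, 218 in profit.
That's the maximum — no swap from here does better than 218.

218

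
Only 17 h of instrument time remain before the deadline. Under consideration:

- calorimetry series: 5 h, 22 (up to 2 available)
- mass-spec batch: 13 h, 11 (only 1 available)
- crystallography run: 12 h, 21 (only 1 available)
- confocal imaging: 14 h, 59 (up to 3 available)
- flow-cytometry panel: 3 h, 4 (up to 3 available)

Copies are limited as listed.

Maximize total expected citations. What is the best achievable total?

63

Taking the top-ratio experiments first gives 2×calorimetry series + 2×flow-cytometry panel for 52 (16 h).
The 13 h tied up in 2×calorimetry series and flow-cytometry panel is better spent on confocal imaging — total rises to 63 (17 h).
No other feasible combination exceeds 63.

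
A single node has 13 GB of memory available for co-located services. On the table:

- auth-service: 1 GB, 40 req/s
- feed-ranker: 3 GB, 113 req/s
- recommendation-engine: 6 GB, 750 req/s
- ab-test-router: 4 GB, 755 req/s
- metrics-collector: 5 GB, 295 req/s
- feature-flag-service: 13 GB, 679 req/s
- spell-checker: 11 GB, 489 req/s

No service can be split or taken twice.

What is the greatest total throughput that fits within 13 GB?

1618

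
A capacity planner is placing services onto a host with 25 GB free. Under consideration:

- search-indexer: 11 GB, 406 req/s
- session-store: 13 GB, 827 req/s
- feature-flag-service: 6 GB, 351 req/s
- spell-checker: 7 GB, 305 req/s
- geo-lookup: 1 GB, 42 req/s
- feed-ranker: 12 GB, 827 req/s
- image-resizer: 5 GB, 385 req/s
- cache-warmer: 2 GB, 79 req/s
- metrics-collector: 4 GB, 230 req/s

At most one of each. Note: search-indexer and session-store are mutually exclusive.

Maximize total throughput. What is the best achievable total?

1654

Density check — image-resizer 77.00, feed-ranker 68.92, session-store 63.62, feature-flag-service 58.50 are the best per GB.
The ratio heuristic lands on feature-flag-service + geo-lookup + feed-ranker + image-resizer (1605) but leaves 1 GB idle.
Dropping feature-flag-service and geo-lookup and image-resizer frees 12 GB; slotting in session-store (13 GB) lifts the total to 1654 at 25 GB.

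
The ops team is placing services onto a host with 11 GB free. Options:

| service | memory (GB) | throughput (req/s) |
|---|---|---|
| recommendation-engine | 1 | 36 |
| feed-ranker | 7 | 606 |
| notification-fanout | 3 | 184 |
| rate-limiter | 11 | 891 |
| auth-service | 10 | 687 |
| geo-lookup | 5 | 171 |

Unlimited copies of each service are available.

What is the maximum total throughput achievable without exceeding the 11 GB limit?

891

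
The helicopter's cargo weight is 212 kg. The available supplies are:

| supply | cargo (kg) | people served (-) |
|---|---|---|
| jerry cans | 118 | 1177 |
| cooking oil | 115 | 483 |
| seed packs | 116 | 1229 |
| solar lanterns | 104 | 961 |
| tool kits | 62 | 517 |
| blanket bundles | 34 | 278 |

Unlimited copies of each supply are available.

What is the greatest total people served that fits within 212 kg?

2024

Best packing: seed packs + tool kits + blanket bundles — 212 kg, 2024 total.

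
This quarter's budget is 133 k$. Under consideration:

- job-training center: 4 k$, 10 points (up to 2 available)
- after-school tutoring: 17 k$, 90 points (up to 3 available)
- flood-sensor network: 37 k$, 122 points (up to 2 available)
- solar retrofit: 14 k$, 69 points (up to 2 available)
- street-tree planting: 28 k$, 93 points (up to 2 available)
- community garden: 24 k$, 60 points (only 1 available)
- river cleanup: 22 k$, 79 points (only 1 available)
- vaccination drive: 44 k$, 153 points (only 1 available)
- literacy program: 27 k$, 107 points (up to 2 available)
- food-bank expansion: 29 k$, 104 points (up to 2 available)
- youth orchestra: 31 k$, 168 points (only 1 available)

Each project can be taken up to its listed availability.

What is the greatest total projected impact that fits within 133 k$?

By projected impact per k$: youth orchestra 5.42, after-school tutoring 5.29, solar retrofit 4.93, literacy program 3.96 lead.
3×after-school tutoring + 2×solar retrofit + river cleanup + youth orchestra uses 132 of the 133 k$ and totals 655.

655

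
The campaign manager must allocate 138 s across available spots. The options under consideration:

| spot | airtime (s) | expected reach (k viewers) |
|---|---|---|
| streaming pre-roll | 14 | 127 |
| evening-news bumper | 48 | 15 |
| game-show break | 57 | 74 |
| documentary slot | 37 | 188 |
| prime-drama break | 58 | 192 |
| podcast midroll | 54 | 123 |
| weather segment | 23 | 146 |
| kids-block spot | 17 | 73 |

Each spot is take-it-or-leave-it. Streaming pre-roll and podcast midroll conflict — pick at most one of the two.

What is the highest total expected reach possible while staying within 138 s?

653

By expected reach per s: streaming pre-roll 9.07, weather segment 6.35, documentary slot 5.08, kids-block spot 4.29 lead.
Filling by ratio: streaming pre-roll + documentary slot + weather segment + kids-block spot for 534, with 47 s left unused.
The 17 s tied up in kids-block spot is better spent on prime-drama break — total rises to 653 (132 s).
Runner-up documentary slot + prime-drama break + weather segment + kids-block spot tops out at 599.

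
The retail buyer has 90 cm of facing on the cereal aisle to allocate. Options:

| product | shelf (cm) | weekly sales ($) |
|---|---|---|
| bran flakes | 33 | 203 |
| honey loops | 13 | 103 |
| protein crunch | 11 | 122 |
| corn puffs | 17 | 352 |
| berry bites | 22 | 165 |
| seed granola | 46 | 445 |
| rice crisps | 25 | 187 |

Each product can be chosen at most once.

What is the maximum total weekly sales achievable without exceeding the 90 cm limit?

1022

By weekly sales per cm: corn puffs 20.71, protein crunch 11.09, seed granola 9.67, honey loops 7.92 lead.
Honey loops + protein crunch + corn puffs + seed granola uses 87 of the 90 cm and totals 1022.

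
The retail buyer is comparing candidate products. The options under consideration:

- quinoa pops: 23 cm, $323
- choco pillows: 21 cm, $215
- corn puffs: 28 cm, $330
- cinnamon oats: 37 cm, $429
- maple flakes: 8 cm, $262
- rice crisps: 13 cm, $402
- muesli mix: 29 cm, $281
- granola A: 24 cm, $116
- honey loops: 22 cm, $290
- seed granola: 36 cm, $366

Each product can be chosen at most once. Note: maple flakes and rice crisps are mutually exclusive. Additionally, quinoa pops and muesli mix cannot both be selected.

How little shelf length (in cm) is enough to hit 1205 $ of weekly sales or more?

79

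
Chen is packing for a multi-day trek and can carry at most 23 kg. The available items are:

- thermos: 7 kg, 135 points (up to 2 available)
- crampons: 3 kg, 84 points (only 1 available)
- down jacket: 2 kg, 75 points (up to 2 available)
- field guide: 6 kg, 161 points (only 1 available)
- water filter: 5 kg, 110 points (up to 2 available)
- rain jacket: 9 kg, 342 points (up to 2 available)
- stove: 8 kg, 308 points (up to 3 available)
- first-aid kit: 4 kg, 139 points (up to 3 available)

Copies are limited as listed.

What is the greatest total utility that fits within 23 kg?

864

Greedy by ratio would take crampons + 2×down jacket + 2×stove: 23 kg used, total 850.
Reworking the packing: down jacket + rain jacket + stove + first-aid kit uses 23 kg and improves the total to 864.
No other feasible combination exceeds 864.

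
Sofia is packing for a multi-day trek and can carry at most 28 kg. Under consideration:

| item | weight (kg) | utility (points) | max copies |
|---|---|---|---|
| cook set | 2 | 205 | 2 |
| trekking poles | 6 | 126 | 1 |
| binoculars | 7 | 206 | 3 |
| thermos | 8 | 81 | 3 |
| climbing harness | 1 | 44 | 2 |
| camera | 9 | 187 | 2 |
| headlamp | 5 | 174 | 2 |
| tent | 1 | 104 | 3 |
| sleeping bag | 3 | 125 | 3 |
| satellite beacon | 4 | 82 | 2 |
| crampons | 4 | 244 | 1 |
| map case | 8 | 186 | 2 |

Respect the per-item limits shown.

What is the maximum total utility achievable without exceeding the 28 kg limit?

1608

A density-first pass picks 2×cook set + 2×climbing harness + headlamp + 3×tent + 3×sleeping bag + crampons — 1603 at 27 kg.
Dropping climbing harness and sleeping bag frees 4 kg; slotting in headlamp (5 kg) lifts the total to 1608 at 28 kg.
No other feasible combination exceeds 1608.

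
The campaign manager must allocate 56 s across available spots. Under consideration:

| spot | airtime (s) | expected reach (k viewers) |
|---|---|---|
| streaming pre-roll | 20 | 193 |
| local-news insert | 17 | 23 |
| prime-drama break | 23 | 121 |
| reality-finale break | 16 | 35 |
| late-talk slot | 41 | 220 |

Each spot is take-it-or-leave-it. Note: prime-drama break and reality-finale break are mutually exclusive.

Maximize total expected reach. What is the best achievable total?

314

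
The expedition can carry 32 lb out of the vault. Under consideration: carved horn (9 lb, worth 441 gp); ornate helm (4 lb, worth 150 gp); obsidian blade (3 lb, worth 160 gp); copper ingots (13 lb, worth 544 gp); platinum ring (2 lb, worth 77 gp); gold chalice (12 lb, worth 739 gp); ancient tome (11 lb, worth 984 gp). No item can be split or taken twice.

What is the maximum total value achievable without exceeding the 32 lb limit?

2164

A density-first pass picks ornate helm + obsidian blade + platinum ring + gold chalice + ancient tome — 2110 at 32 lb.
Replace ornate helm and obsidian blade and platinum ring with carved horn: the trade gains 54 net, giving 2164 at 32 lb.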